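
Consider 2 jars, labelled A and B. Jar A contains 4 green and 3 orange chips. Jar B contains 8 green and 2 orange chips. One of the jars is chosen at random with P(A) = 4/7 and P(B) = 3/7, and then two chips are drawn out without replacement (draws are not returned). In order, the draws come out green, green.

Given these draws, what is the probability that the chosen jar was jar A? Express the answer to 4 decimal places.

0.3797

The likelihood of the observed sequence under each hypothesis: P(data | jar A) = (4/7)(3/6) = 2/7; P(data | jar B) = (8/10)(7/9) = 28/45.
The prior-weighted likelihoods are 4/7 · 2/7 = 8/49, 3/7 · 28/45 = 4/15; these sum to 316/735.
By Bayes' rule, P(jar A | data) = (8/49) / (316/735) = 30/79.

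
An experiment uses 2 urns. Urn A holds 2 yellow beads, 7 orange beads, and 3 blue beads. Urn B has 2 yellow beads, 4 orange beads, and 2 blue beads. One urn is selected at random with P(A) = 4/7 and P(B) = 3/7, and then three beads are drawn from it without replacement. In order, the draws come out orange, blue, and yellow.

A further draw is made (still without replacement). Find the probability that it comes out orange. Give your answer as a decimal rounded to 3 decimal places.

0.631

Under each hypothesis, the probability of the observed sequence is: P(data | urn A) = (7/12)(3/11)(2/10) = 0.031818; P(data | urn B) = (4/8)(2/7)(2/6) = 0.047619.
The prior-weighted likelihoods are 4/7 · 0.031818 = 0.018182, 3/7 · 0.047619 = 0.020408; these sum to 0.03859.
Dividing through by the total gives posterior P(urn A | data) = 0.47115, P(urn B | data) = 0.52885.
Averaging over the posterior, P(orange next | data) = (2/3)(0.47115) + (3/5)(0.52885) = 0.63141.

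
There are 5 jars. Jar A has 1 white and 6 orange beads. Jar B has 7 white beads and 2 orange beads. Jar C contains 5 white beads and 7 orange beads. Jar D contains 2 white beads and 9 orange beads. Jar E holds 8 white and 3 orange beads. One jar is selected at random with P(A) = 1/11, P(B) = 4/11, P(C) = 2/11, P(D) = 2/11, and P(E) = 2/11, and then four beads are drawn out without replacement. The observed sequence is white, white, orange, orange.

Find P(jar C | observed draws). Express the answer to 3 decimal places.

0.378

For each hypothesis, P(data | H) works out to: P(data | jar A) = (1/7)(0/6) = 0; P(data | jar B) = (7/9)(6/8)(2/7)(1/6) = 0.027778; P(data | jar C) = (5/12)(4/11)(7/10)(6/9) = 0.070707; P(data | jar D) = (2/11)(1/10)(9/9)(8/8) = 0.018182; P(data | jar E) = (8/11)(7/10)(3/9)(2/8) = 0.042424.
Weighting by the prior gives 1/11 · 0 = 0, 4/11 · 0.027778 = 0.010101, 2/11 · 0.070707 = 0.012856, 2/11 · 0.018182 = 0.0033058, 2/11 · 0.042424 = 0.0077135; summing to 0.033976.
Hence P(jar C | data) = (0.012856) / (0.033976) = 0.37838.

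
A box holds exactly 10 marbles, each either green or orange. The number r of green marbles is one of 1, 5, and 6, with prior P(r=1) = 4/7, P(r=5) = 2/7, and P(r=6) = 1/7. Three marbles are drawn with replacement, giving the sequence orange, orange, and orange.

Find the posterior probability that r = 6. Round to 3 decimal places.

For each hypothesis, P(data | H) works out to: P(data | r = 1) = (9/10)(9/10)(9/10) = 0.729; P(data | r = 5) = (5/10)(5/10)(5/10) = 0.125; P(data | r = 6) = (4/10)(4/10)(4/10) = 0.064.
Multiplying each by its prior: 4/7 · 0.729 = 0.41657, 2/7 · 0.125 = 0.035714, 1/7 · 0.064 = 0.0091429; with total 0.46143.
Therefore the posterior P(r = 6 | data) = (0.0091429) / (0.46143) = 0.019814.

0.020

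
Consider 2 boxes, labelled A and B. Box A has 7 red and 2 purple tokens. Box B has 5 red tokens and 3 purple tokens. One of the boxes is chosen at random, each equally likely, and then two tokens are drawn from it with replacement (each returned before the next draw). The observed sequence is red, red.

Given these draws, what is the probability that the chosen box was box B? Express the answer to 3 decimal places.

Compute the likelihood of the observed sequence for each case: P(data | box A) = (7/9)(7/9) = 0.60494; P(data | box B) = (5/8)(5/8) = 0.39062.
The prior-weighted likelihoods are 1/2 · 0.60494 = 0.30247, 1/2 · 0.39062 = 0.19531; with total 0.49778.
By Bayes' rule, P(box B | data) = (0.19531) / (0.49778) = 0.39237.

0.392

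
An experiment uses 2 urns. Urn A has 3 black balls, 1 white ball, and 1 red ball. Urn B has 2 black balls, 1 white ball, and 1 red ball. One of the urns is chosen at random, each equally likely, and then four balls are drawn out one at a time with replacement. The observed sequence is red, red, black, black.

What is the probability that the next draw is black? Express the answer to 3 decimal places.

Under each hypothesis, the probability of the observed sequence is: P(data | urn A) = (1/5)(1/5)(3/5)(3/5) = 0.0144; P(data | urn B) = (1/4)(1/4)(2/4)(2/4) = 0.015625.
Multiplying each by its prior: 1/2 · 0.0144 = 0.0072, 1/2 · 0.015625 = 0.0078125; summing to 0.015012.
Normalising, the posterior is P(urn A | data) = 0.4796, P(urn B | data) = 0.5204.
So P(black next | data) = Σ P(black next | H) P(H | data) = (3/5)(0.4796) + (1/2)(0.5204) = 0.54796.

0.548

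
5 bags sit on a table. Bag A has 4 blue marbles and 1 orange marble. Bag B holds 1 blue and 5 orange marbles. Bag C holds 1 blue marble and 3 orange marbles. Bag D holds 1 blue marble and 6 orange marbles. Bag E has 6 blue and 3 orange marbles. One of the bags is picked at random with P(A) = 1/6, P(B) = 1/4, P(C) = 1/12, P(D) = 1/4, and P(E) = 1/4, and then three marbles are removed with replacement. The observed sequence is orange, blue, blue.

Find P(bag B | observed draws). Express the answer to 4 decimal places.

0.0799

For each hypothesis, P(data | H) works out to: P(data | bag A) = (1/5)(4/5)(4/5) = 0.128; P(data | bag B) = (5/6)(1/6)(1/6) = 0.023148; P(data | bag C) = (3/4)(1/4)(1/4) = 0.046875; P(data | bag D) = (6/7)(1/7)(1/7) = 0.017493; P(data | bag E) = (3/9)(6/9)(6/9) = 0.14815.
Weighting by the prior gives 1/6 · 0.128 = 0.021333, 1/4 · 0.023148 = 0.005787, 1/12 · 0.046875 = 0.0039062, 1/4 · 0.017493 = 0.0043732, 1/4 · 0.14815 = 0.037037; summing to 0.072437.
So P(bag B | data) = (0.005787) / (0.072437) = 0.079891.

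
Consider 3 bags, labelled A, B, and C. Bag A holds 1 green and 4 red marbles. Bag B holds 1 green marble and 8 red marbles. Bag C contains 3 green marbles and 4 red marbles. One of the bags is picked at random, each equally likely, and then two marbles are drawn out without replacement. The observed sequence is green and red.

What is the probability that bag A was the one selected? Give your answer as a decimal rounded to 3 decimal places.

0.335

For each hypothesis, P(data | H) works out to: P(data | bag A) = (1/5)(4/4) = 1/5; P(data | bag B) = (1/9)(8/8) = 1/9; P(data | bag C) = (3/7)(4/6) = 2/7.
Multiplying each by its prior: 1/3 · 1/5 = 1/15, 1/3 · 1/9 = 1/27, 1/3 · 2/7 = 2/21; with total 188/945.
So P(bag A | data) = (1/15) / (188/945) = 63/188.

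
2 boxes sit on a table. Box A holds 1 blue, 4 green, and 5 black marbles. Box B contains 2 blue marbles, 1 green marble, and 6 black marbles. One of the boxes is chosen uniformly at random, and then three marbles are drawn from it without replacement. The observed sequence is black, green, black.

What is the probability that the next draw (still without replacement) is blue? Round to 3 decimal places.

0.209

Compute the likelihood of the observed sequence for each case: P(data | box A) = (5/10)(4/9)(4/8) = 1/9; P(data | box B) = (6/9)(1/8)(5/7) = 5/84.
The prior-weighted likelihoods are 1/2 · 1/9 = 1/18, 1/2 · 5/84 = 5/168; summing to 43/504.
Dividing through by the total gives posterior P(box A | data) = 28/43, P(box B | data) = 15/43.
Averaging over the posterior, P(blue next | data) = (1/7)(28/43) + (1/3)(15/43) = 9/43.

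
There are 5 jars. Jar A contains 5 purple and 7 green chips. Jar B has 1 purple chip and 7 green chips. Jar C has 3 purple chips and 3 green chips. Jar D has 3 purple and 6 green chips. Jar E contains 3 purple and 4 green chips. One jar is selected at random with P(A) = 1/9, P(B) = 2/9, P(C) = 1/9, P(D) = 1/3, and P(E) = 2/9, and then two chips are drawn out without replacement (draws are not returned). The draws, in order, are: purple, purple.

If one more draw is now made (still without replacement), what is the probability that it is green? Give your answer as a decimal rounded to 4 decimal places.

0.7878

Under each hypothesis, the probability of the observed sequence is: P(data | jar A) = (5/12)(4/11) = 0.15152; P(data | jar B) = (1/8)(0/7) = 0; P(data | jar C) = (3/6)(2/5) = 0.2; P(data | jar D) = (3/9)(2/8) = 0.083333; P(data | jar E) = (3/7)(2/6) = 0.14286.
Weighting by the prior gives 1/9 · 0.15152 = 0.016835, 2/9 · 0 = 0, 1/9 · 0.2 = 0.022222, 1/3 · 0.083333 = 0.027778, 2/9 · 0.14286 = 0.031746; summing to 0.098581.
Normalising, the posterior is P(jar A | data) = 0.17077, P(jar B | data) = 0, P(jar C | data) = 0.22542, P(jar D | data) = 0.28178, P(jar E | data) = 0.32203.
Averaging over the posterior, P(green next | data) = (7/10)(0.17077) + (3/4)(0.22542) + (6/7)(0.28178) + (4/5)(0.32203) = 0.78775.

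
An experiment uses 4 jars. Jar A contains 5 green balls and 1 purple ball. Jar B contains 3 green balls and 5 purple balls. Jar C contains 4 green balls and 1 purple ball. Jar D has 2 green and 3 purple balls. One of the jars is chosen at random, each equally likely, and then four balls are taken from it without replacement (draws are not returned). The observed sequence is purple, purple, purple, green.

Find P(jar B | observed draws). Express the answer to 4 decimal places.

Under each hypothesis, the probability of the observed sequence is: P(data | jar A) = (1/6)(0/5) = 0; P(data | jar B) = (5/8)(4/7)(3/6)(3/5) = 3/28; P(data | jar C) = (1/5)(0/4) = 0; P(data | jar D) = (3/5)(2/4)(1/3)(2/2) = 1/10.
The prior-weighted likelihoods are 1/4 · 0 = 0, 1/4 · 3/28 = 3/112, 1/4 · 0 = 0, 1/4 · 1/10 = 1/40; these sum to 29/560.
Therefore the posterior P(jar B | data) = (3/112) / (29/560) = 15/29.

0.5172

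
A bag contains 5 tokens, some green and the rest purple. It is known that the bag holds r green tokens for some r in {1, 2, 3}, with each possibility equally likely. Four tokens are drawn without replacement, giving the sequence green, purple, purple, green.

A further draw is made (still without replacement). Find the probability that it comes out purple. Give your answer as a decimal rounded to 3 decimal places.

0.500

For each hypothesis, P(data | H) works out to: P(data | r = 1) = (1/5)(4/4)(3/3)(0/2) = 0; P(data | r = 2) = (2/5)(3/4)(2/3)(1/2) = 1/10; P(data | r = 3) = (3/5)(2/4)(1/3)(2/2) = 1/10.
Multiplying each by its prior: 1/3 · 0 = 0, 1/3 · 1/10 = 1/30, 1/3 · 1/10 = 1/30; these sum to 1/15.
Dividing through by the total gives posterior P(r = 1 | data) = 0, P(r = 2 | data) = 1/2, P(r = 3 | data) = 1/2.
So P(purple next | data) = Σ P(purple next | H) P(H | data) = (1)(1/2) + (0)(1/2) = 1/2.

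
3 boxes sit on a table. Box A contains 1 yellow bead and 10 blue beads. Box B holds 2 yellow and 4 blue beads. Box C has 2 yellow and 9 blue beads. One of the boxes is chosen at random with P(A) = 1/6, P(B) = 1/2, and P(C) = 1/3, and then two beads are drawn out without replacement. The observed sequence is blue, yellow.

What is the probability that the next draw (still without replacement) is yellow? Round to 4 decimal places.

0.1940

For each hypothesis, P(data | H) works out to: P(data | box A) = (10/11)(1/10) = 1/11; P(data | box B) = (4/6)(2/5) = 4/15; P(data | box C) = (9/11)(2/10) = 9/55.
The prior-weighted likelihoods are 1/6 · 1/11 = 1/66, 1/2 · 4/15 = 2/15, 1/3 · 9/55 = 3/55; these sum to 67/330.
Dividing through by the total gives posterior P(box A | data) = 5/67, P(box B | data) = 44/67, P(box C | data) = 18/67.
So P(yellow next | data) = Σ P(yellow next | H) P(H | data) = (0)(5/67) + (1/4)(44/67) + (1/9)(18/67) = 13/67.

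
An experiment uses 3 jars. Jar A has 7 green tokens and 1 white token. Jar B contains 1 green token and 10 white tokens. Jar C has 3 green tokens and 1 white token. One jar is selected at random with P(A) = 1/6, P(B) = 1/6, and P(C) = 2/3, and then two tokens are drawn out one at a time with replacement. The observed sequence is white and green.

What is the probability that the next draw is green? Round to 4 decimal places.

Under each hypothesis, the probability of the observed sequence is: P(data | jar A) = (1/8)(7/8) = 0.10938; P(data | jar B) = (10/11)(1/11) = 0.082645; P(data | jar C) = (1/4)(3/4) = 0.1875.
The prior-weighted likelihoods are 1/6 · 0.10938 = 0.018229, 1/6 · 0.082645 = 0.013774, 2/3 · 0.1875 = 0.125; with total 0.157.
Dividing through by the total gives posterior P(jar A | data) = 0.11611, P(jar B | data) = 0.087731, P(jar C | data) = 0.79616.
The predictive probability is P(green next | data) = (7/8)(0.11611) + (1/11)(0.087731) + (3/4)(0.79616) = 0.70669.

0.7067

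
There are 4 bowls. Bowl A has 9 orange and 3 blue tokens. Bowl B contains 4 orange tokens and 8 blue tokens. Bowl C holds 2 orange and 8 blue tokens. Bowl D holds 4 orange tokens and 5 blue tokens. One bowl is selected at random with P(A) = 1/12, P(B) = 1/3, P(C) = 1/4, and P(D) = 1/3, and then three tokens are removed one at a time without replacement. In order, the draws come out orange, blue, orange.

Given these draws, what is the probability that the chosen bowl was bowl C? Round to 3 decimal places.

Under each hypothesis, the probability of the observed sequence is: P(data | bowl A) = (9/12)(3/11)(8/10) = 9/55; P(data | bowl B) = (4/12)(8/11)(3/10) = 4/55; P(data | bowl C) = (2/10)(8/9)(1/8) = 1/45; P(data | bowl D) = (4/9)(5/8)(3/7) = 5/42.
The prior-weighted likelihoods are 1/12 · 9/55 = 3/220, 1/3 · 4/55 = 4/165, 1/4 · 1/45 = 1/180, 1/3 · 5/42 = 5/126; these sum to 32/385.
Therefore the posterior P(bowl C | data) = (1/180) / (32/385) = 77/1152.

0.067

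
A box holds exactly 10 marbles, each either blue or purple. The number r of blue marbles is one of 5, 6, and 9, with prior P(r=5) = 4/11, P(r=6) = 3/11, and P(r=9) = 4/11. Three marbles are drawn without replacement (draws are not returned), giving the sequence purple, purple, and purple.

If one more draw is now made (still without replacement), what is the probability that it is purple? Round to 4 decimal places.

0.2527

For each hypothesis, P(data | H) works out to: P(data | r = 5) = (5/10)(4/9)(3/8) = 1/12; P(data | r = 6) = (4/10)(3/9)(2/8) = 1/30; P(data | r = 9) = (1/10)(0/9) = 0.
Weighting by the prior gives 4/11 · 1/12 = 1/33, 3/11 · 1/30 = 1/110, 4/11 · 0 = 0; summing to 13/330.
The posterior is then P(r = 5 | data) = 10/13, P(r = 6 | data) = 3/13, P(r = 9 | data) = 0.
Averaging over the posterior, P(purple next | data) = (2/7)(10/13) + (1/7)(3/13) = 23/91.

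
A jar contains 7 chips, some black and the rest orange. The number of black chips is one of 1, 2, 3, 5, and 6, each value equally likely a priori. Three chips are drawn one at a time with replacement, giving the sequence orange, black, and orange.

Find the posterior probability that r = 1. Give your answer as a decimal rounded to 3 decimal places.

The likelihood of the observed sequence under each hypothesis: P(data | r = 1) = (6/7)(1/7)(6/7) = 0.10496; P(data | r = 2) = (5/7)(2/7)(5/7) = 0.14577; P(data | r = 3) = (4/7)(3/7)(4/7) = 0.13994; P(data | r = 5) = (2/7)(5/7)(2/7) = 0.058309; P(data | r = 6) = (1/7)(6/7)(1/7) = 0.017493.
The prior-weighted likelihoods are 1/5 · 0.10496 = 0.020991, 1/5 · 0.14577 = 0.029155, 1/5 · 0.13994 = 0.027988, 1/5 · 0.058309 = 0.011662, 1/5 · 0.017493 = 0.0034985; these sum to 0.093294.
Hence P(r = 1 | data) = (0.020991) / (0.093294) = 0.225.

0.225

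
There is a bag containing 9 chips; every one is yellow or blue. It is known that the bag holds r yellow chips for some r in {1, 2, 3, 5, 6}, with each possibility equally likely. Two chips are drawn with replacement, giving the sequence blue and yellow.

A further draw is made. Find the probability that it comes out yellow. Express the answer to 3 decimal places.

0.425

Compute the likelihood of the observed sequence for each case: P(data | r = 1) = (8/9)(1/9) = 8/81; P(data | r = 2) = (7/9)(2/9) = 14/81; P(data | r = 3) = (6/9)(3/9) = 2/9; P(data | r = 5) = (4/9)(5/9) = 20/81; P(data | r = 6) = (3/9)(6/9) = 2/9.
The prior-weighted likelihoods are 1/5 · 8/81 = 8/405, 1/5 · 14/81 = 14/405, 1/5 · 2/9 = 2/45, 1/5 · 20/81 = 4/81, 1/5 · 2/9 = 2/45; these sum to 26/135.
Normalising, the posterior is P(r = 1 | data) = 4/39, P(r = 2 | data) = 7/39, P(r = 3 | data) = 3/13, P(r = 5 | data) = 10/39, P(r = 6 | data) = 3/13.
Averaging over the posterior, P(yellow next | data) = (1/9)(4/39) + (2/9)(7/39) + (1/3)(3/13) + (5/9)(10/39) + (2/3)(3/13) = 149/351.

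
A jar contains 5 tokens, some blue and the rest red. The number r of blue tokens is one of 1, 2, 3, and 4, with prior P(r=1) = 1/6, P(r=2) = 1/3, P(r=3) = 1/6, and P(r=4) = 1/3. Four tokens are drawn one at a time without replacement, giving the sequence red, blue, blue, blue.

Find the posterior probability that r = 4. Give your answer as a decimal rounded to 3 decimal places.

Under each hypothesis, the probability of the observed sequence is: P(data | r = 1) = (4/5)(1/4)(0/3) = 0; P(data | r = 2) = (3/5)(2/4)(1/3)(0/2) = 0; P(data | r = 3) = (2/5)(3/4)(2/3)(1/2) = 1/10; P(data | r = 4) = (1/5)(4/4)(3/3)(2/2) = 1/5.
Weighting by the prior gives 1/6 · 0 = 0, 1/3 · 0 = 0, 1/6 · 1/10 = 1/60, 1/3 · 1/5 = 1/15; with total 1/12.
Hence P(r = 4 | data) = (1/15) / (1/12) = 4/5.

0.800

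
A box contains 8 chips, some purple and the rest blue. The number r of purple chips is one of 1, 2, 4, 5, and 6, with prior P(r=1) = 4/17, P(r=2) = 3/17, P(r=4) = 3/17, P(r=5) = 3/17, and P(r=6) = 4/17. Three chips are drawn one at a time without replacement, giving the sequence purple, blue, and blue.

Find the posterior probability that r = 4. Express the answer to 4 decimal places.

For each hypothesis, P(data | H) works out to: P(data | r = 1) = (1/8)(7/7)(6/6) = 1/8; P(data | r = 2) = (2/8)(6/7)(5/6) = 5/28; P(data | r = 4) = (4/8)(4/7)(3/6) = 1/7; P(data | r = 5) = (5/8)(3/7)(2/6) = 5/56; P(data | r = 6) = (6/8)(2/7)(1/6) = 1/28.
The prior-weighted likelihoods are 4/17 · 1/8 = 1/34, 3/17 · 5/28 = 15/476, 3/17 · 1/7 = 3/119, 3/17 · 5/56 = 15/952, 4/17 · 1/28 = 1/119; summing to 15/136.
By Bayes' rule, P(r = 4 | data) = (3/119) / (15/136) = 8/35.

0.2286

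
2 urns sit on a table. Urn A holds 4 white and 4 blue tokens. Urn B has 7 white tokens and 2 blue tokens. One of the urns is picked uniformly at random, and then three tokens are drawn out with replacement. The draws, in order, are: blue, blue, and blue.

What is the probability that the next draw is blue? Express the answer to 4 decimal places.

0.4776

Compute the likelihood of the observed sequence for each case: P(data | urn A) = (4/8)(4/8)(4/8) = 0.125; P(data | urn B) = (2/9)(2/9)(2/9) = 0.010974.
Multiplying each by its prior: 1/2 · 0.125 = 0.0625, 1/2 · 0.010974 = 0.005487; with total 0.067987.
Dividing through by the total gives posterior P(urn A | data) = 0.91929, P(urn B | data) = 0.080706.
So P(blue next | data) = Σ P(blue next | H) P(H | data) = (1/2)(0.91929) + (2/9)(0.080706) = 0.47758.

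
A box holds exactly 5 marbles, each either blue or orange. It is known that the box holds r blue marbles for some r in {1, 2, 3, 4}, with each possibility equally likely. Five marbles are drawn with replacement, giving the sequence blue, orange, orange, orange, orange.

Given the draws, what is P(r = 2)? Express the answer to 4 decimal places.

0.3447

Compute the likelihood of the observed sequence for each case: P(data | r = 1) = (1/5)(4/5)(4/5)(4/5)(4/5) = 0.08192; P(data | r = 2) = (2/5)(3/5)(3/5)(3/5)(3/5) = 0.05184; P(data | r = 3) = (3/5)(2/5)(2/5)(2/5)(2/5) = 0.01536; P(data | r = 4) = (4/5)(1/5)(1/5)(1/5)(1/5) = 0.00128.
Weighting by the prior gives 1/4 · 0.08192 = 0.02048, 1/4 · 0.05184 = 0.01296, 1/4 · 0.01536 = 0.00384, 1/4 · 0.00128 = 0.00032; these sum to 0.0376.
So P(r = 2 | data) = (0.01296) / (0.0376) = 0.34468.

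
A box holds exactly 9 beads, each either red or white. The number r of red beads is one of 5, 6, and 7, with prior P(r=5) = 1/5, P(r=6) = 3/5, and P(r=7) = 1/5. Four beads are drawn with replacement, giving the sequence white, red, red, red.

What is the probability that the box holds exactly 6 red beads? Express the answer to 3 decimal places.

Under each hypothesis, the probability of the observed sequence is: P(data | r = 5) = (4/9)(5/9)(5/9)(5/9) = 0.076208; P(data | r = 6) = (3/9)(6/9)(6/9)(6/9) = 0.098765; P(data | r = 7) = (2/9)(7/9)(7/9)(7/9) = 0.10456.
The prior-weighted likelihoods are 1/5 · 0.076208 = 0.015242, 3/5 · 0.098765 = 0.059259, 1/5 · 0.10456 = 0.020911; with total 0.095412.
So P(r = 6 | data) = (0.059259) / (0.095412) = 0.62109.

0.621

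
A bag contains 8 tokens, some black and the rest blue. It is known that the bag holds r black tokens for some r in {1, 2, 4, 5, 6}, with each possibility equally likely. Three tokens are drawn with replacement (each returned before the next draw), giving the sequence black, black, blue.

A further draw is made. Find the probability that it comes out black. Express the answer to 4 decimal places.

The likelihood of the observed sequence under each hypothesis: P(data | r = 1) = (1/8)(1/8)(7/8) = 0.013672; P(data | r = 2) = (2/8)(2/8)(6/8) = 0.046875; P(data | r = 4) = (4/8)(4/8)(4/8) = 0.125; P(data | r = 5) = (5/8)(5/8)(3/8) = 0.14648; P(data | r = 6) = (6/8)(6/8)(2/8) = 0.14062.
The prior-weighted likelihoods are 1/5 · 0.013672 = 0.0027344, 1/5 · 0.046875 = 0.009375, 1/5 · 0.125 = 0.025, 1/5 · 0.14648 = 0.029297, 1/5 · 0.14062 = 0.028125; with total 0.094531.
Normalising, the posterior is P(r = 1 | data) = 0.028926, P(r = 2 | data) = 0.099174, P(r = 4 | data) = 0.26446, P(r = 5 | data) = 0.30992, P(r = 6 | data) = 0.29752.
Averaging over the posterior, P(black next | data) = (1/8)(0.028926) + (1/4)(0.099174) + (1/2)(0.26446) + (5/8)(0.30992) + (3/4)(0.29752) = 0.57748.

0.5775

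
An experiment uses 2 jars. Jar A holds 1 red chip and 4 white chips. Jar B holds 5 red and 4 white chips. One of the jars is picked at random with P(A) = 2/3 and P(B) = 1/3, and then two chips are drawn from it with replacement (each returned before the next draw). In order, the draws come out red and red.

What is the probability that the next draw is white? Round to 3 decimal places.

0.518

Under each hypothesis, the probability of the observed sequence is: P(data | jar A) = (1/5)(1/5) = 0.04; P(data | jar B) = (5/9)(5/9) = 0.30864.
The prior-weighted likelihoods are 2/3 · 0.04 = 0.026667, 1/3 · 0.30864 = 0.10288; these sum to 0.12955.
The posterior is then P(jar A | data) = 0.20584, P(jar B | data) = 0.79416.
The predictive probability is P(white next | data) = (4/5)(0.20584) + (4/9)(0.79416) = 0.51763.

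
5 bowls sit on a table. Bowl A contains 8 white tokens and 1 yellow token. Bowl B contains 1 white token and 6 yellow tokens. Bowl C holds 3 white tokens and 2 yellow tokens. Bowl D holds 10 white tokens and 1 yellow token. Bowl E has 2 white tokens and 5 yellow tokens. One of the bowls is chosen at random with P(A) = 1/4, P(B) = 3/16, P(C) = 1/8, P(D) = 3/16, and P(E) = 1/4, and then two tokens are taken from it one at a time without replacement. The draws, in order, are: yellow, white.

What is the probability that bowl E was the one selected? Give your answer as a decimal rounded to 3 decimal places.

The likelihood of the observed sequence under each hypothesis: P(data | bowl A) = (1/9)(8/8) = 0.11111; P(data | bowl B) = (6/7)(1/6) = 0.14286; P(data | bowl C) = (2/5)(3/4) = 0.3; P(data | bowl D) = (1/11)(10/10) = 0.090909; P(data | bowl E) = (5/7)(2/6) = 0.2381.
Weighting by the prior gives 1/4 · 0.11111 = 0.027778, 3/16 · 0.14286 = 0.026786, 1/8 · 0.3 = 0.0375, 3/16 · 0.090909 = 0.017045, 1/4 · 0.2381 = 0.059524; with total 0.16863.
So P(bowl E | data) = (0.059524) / (0.16863) = 0.35298.

0.353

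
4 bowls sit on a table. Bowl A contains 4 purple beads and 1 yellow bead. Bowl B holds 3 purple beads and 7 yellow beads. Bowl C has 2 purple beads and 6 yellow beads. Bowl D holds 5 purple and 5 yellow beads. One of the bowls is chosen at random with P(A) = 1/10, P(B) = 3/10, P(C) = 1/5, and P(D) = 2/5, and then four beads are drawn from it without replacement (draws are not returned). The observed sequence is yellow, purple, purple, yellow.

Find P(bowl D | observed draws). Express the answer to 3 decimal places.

0.589

Compute the likelihood of the observed sequence for each case: P(data | bowl A) = (1/5)(4/4)(3/3)(0/2) = 0; P(data | bowl B) = (7/10)(3/9)(2/8)(6/7) = 0.05; P(data | bowl C) = (6/8)(2/7)(1/6)(5/5) = 0.035714; P(data | bowl D) = (5/10)(5/9)(4/8)(4/7) = 0.079365.
Multiplying each by its prior: 1/10 · 0 = 0, 3/10 · 0.05 = 0.015, 1/5 · 0.035714 = 0.0071429, 2/5 · 0.079365 = 0.031746; summing to 0.053889.
So P(bowl D | data) = (0.031746) / (0.053889) = 0.5891.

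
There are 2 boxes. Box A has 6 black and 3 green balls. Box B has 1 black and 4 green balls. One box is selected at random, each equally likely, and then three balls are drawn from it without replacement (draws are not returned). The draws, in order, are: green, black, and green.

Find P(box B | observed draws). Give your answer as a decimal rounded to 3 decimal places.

The likelihood of the observed sequence under each hypothesis: P(data | box A) = (3/9)(6/8)(2/7) = 1/14; P(data | box B) = (4/5)(1/4)(3/3) = 1/5.
Multiplying each by its prior: 1/2 · 1/14 = 1/28, 1/2 · 1/5 = 1/10; summing to 19/140.
So P(box B | data) = (1/10) / (19/140) = 14/19.

0.737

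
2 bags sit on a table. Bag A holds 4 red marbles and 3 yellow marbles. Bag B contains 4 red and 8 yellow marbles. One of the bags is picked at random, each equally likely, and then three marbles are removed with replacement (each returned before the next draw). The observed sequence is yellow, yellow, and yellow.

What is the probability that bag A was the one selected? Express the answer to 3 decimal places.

For each hypothesis, P(data | H) works out to: P(data | bag A) = (3/7)(3/7)(3/7) = 0.078717; P(data | bag B) = (8/12)(8/12)(8/12) = 0.2963.
Multiplying each by its prior: 1/2 · 0.078717 = 0.039359, 1/2 · 0.2963 = 0.14815; with total 0.18751.
Hence P(bag A | data) = (0.039359) / (0.18751) = 0.2099.

0.210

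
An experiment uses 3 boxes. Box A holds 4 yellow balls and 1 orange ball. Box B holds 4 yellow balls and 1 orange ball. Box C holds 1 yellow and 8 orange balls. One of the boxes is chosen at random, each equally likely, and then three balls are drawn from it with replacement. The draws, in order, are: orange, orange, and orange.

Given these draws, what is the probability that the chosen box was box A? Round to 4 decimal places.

The likelihood of the observed sequence under each hypothesis: P(data | box A) = (1/5)(1/5)(1/5) = 0.008; P(data | box B) = (1/5)(1/5)(1/5) = 0.008; P(data | box C) = (8/9)(8/9)(8/9) = 0.70233.
Weighting by the prior gives 1/3 · 0.008 = 0.0026667, 1/3 · 0.008 = 0.0026667, 1/3 · 0.70233 = 0.23411; these sum to 0.23944.
Therefore the posterior P(box A | data) = (0.0026667) / (0.23944) = 0.011137.

0.0111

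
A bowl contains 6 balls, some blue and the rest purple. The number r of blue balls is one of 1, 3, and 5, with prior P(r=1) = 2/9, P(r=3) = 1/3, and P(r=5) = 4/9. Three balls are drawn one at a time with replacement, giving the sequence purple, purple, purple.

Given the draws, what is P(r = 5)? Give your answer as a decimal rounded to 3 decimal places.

0.012

Under each hypothesis, the probability of the observed sequence is: P(data | r = 1) = (5/6)(5/6)(5/6) = 0.5787; P(data | r = 3) = (3/6)(3/6)(3/6) = 0.125; P(data | r = 5) = (1/6)(1/6)(1/6) = 0.0046296.
Multiplying each by its prior: 2/9 · 0.5787 = 0.1286, 1/3 · 0.125 = 0.041667, 4/9 · 0.0046296 = 0.0020576; with total 0.17233.
By Bayes' rule, P(r = 5 | data) = (0.0020576) / (0.17233) = 0.01194.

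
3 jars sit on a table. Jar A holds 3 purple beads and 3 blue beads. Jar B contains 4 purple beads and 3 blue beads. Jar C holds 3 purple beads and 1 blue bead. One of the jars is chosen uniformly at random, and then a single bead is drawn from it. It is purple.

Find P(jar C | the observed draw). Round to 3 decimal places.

For each hypothesis, P(data | H) works out to: P(data | jar A) = (3/6) = 1/2; P(data | jar B) = (4/7) = 4/7; P(data | jar C) = (3/4) = 3/4.
Weighting by the prior gives 1/3 · 1/2 = 1/6, 1/3 · 4/7 = 4/21, 1/3 · 3/4 = 1/4; these sum to 17/28.
Hence P(jar C | data) = (1/4) / (17/28) = 7/17.

0.412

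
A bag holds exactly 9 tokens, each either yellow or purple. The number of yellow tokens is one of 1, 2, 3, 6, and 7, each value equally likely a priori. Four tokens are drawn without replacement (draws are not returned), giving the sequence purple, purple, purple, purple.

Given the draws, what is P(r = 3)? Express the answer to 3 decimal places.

0.125

Compute the likelihood of the observed sequence for each case: P(data | r = 1) = (8/9)(7/8)(6/7)(5/6) = 5/9; P(data | r = 2) = (7/9)(6/8)(5/7)(4/6) = 5/18; P(data | r = 3) = (6/9)(5/8)(4/7)(3/6) = 5/42; P(data | r = 6) = (3/9)(2/8)(1/7)(0/6) = 0; P(data | r = 7) = (2/9)(1/8)(0/7) = 0.
Multiplying each by its prior: 1/5 · 5/9 = 1/9, 1/5 · 5/18 = 1/18, 1/5 · 5/42 = 1/42, 1/5 · 0 = 0, 1/5 · 0 = 0; with total 4/21.
By Bayes' rule, P(r = 3 | data) = (1/42) / (4/21) = 1/8.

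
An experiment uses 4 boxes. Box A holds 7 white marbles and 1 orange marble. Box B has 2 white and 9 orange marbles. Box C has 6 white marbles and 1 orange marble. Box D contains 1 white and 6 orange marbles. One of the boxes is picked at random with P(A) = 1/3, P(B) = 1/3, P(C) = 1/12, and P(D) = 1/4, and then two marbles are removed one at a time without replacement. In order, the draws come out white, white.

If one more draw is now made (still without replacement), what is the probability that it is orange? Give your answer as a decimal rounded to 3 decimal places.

For each hypothesis, P(data | H) works out to: P(data | box A) = (7/8)(6/7) = 3/4; P(data | box B) = (2/11)(1/10) = 1/55; P(data | box C) = (6/7)(5/6) = 5/7; P(data | box D) = (1/7)(0/6) = 0.
Multiplying each by its prior: 1/3 · 3/4 = 1/4, 1/3 · 1/55 = 1/165, 1/12 · 5/7 = 5/84, 1/4 · 0 = 0; these sum to 243/770.
The posterior is then P(box A | data) = 0.79218, P(box B | data) = 0.019204, P(box C | data) = 0.18861, P(box D | data) = 0.
So P(orange next | data) = Σ P(orange next | H) P(H | data) = (1/6)(0.79218) + (1)(0.019204) + (1/5)(0.18861) = 0.18896.

0.189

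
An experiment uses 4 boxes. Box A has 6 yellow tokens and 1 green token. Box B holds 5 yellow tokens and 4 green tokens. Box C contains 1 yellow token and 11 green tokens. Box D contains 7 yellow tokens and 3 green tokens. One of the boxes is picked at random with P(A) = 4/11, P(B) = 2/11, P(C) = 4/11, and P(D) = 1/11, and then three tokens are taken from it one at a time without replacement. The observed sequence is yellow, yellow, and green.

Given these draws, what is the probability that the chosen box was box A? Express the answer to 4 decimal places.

For each hypothesis, P(data | H) works out to: P(data | box A) = (6/7)(5/6)(1/5) = 0.14286; P(data | box B) = (5/9)(4/8)(4/7) = 0.15873; P(data | box C) = (1/12)(0/11) = 0; P(data | box D) = (7/10)(6/9)(3/8) = 0.175.
The prior-weighted likelihoods are 4/11 · 0.14286 = 0.051948, 2/11 · 0.15873 = 0.02886, 4/11 · 0 = 0, 1/11 · 0.175 = 0.015909; summing to 0.096717.
So P(box A | data) = (0.051948) / (0.096717) = 0.53711.

0.5371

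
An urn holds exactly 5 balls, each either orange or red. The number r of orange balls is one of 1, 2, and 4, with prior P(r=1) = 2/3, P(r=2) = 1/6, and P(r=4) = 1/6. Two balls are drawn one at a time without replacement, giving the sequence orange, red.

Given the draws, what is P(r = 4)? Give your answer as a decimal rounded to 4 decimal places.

0.1538

Under each hypothesis, the probability of the observed sequence is: P(data | r = 1) = (1/5)(4/4) = 1/5; P(data | r = 2) = (2/5)(3/4) = 3/10; P(data | r = 4) = (4/5)(1/4) = 1/5.
Weighting by the prior gives 2/3 · 1/5 = 2/15, 1/6 · 3/10 = 1/20, 1/6 · 1/5 = 1/30; with total 13/60.
Therefore the posterior P(r = 4 | data) = (1/30) / (13/60) = 2/13.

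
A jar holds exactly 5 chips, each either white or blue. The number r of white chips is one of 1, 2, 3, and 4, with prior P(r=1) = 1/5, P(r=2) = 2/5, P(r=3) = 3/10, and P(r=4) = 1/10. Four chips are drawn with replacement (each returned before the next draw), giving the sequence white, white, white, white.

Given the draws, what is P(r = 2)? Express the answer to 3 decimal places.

For each hypothesis, P(data | H) works out to: P(data | r = 1) = (1/5)(1/5)(1/5)(1/5) = 0.0016; P(data | r = 2) = (2/5)(2/5)(2/5)(2/5) = 0.0256; P(data | r = 3) = (3/5)(3/5)(3/5)(3/5) = 0.1296; P(data | r = 4) = (4/5)(4/5)(4/5)(4/5) = 0.4096.
The prior-weighted likelihoods are 1/5 · 0.0016 = 0.00032, 2/5 · 0.0256 = 0.01024, 3/10 · 0.1296 = 0.03888, 1/10 · 0.4096 = 0.04096; these sum to 0.0904.
By Bayes' rule, P(r = 2 | data) = (0.01024) / (0.0904) = 0.11327.

0.113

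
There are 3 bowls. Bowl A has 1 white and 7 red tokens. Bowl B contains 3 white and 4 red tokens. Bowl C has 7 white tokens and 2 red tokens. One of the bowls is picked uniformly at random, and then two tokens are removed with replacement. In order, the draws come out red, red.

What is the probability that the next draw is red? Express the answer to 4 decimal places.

0.7599

Compute the likelihood of the observed sequence for each case: P(data | bowl A) = (7/8)(7/8) = 0.76562; P(data | bowl B) = (4/7)(4/7) = 0.32653; P(data | bowl C) = (2/9)(2/9) = 0.049383.
The prior-weighted likelihoods are 1/3 · 0.76562 = 0.25521, 1/3 · 0.32653 = 0.10884, 1/3 · 0.049383 = 0.016461; summing to 0.38051.
Normalising, the posterior is P(bowl A | data) = 0.6707, P(bowl B | data) = 0.28604, P(bowl C | data) = 0.04326.
The predictive probability is P(red next | data) = (7/8)(0.6707) + (4/7)(0.28604) + (2/9)(0.04326) = 0.75993.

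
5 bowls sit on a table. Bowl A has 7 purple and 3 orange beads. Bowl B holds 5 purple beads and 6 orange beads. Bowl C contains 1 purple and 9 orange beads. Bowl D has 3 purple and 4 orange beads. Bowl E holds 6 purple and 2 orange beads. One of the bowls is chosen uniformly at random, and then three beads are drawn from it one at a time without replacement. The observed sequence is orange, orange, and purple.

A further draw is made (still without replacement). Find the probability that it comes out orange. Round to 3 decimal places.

0.522

The likelihood of the observed sequence under each hypothesis: P(data | bowl A) = (3/10)(2/9)(7/8) = 0.058333; P(data | bowl B) = (6/11)(5/10)(5/9) = 0.15152; P(data | bowl C) = (9/10)(8/9)(1/8) = 0.1; P(data | bowl D) = (4/7)(3/6)(3/5) = 0.17143; P(data | bowl E) = (2/8)(1/7)(6/6) = 0.035714.
The prior-weighted likelihoods are 1/5 · 0.058333 = 0.011667, 1/5 · 0.15152 = 0.030303, 1/5 · 0.1 = 0.02, 1/5 · 0.17143 = 0.034286, 1/5 · 0.035714 = 0.0071429; with total 0.1034.
Normalising, the posterior is P(bowl A | data) = 0.11283, P(bowl B | data) = 0.29307, P(bowl C | data) = 0.19343, P(bowl D | data) = 0.33159, P(bowl E | data) = 0.069081.
The predictive probability is P(orange next | data) = (1/7)(0.11283) + (1/2)(0.29307) + (1)(0.19343) + (1/2)(0.33159) + (0)(0.069081) = 0.52188.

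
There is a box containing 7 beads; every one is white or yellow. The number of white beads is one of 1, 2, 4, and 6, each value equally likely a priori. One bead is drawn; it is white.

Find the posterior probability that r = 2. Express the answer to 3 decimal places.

Under each hypothesis, the probability of this draw is: P(data | r = 1) = (1/7) = 1/7; P(data | r = 2) = (2/7) = 2/7; P(data | r = 4) = (4/7) = 4/7; P(data | r = 6) = (6/7) = 6/7.
Weighting by the prior gives 1/4 · 1/7 = 1/28, 1/4 · 2/7 = 1/14, 1/4 · 4/7 = 1/7, 1/4 · 6/7 = 3/14; with total 13/28.
So P(r = 2 | data) = (1/14) / (13/28) = 2/13.

0.154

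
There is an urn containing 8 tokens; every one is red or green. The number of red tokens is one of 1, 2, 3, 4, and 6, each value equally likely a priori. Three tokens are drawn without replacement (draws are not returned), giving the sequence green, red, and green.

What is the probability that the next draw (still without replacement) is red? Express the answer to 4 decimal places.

For each hypothesis, P(data | H) works out to: P(data | r = 1) = (7/8)(1/7)(6/6) = 1/8; P(data | r = 2) = (6/8)(2/7)(5/6) = 5/28; P(data | r = 3) = (5/8)(3/7)(4/6) = 5/28; P(data | r = 4) = (4/8)(4/7)(3/6) = 1/7; P(data | r = 6) = (2/8)(6/7)(1/6) = 1/28.
Weighting by the prior gives 1/5 · 1/8 = 1/40, 1/5 · 5/28 = 1/28, 1/5 · 5/28 = 1/28, 1/5 · 1/7 = 1/35, 1/5 · 1/28 = 1/140; with total 37/280.
The posterior is then P(r = 1 | data) = 7/37, P(r = 2 | data) = 10/37, P(r = 3 | data) = 10/37, P(r = 4 | data) = 8/37, P(r = 6 | data) = 2/37.
The predictive probability is P(red next | data) = (0)(7/37) + (1/5)(10/37) + (2/5)(10/37) + (3/5)(8/37) + (1)(2/37) = 64/185.

0.3459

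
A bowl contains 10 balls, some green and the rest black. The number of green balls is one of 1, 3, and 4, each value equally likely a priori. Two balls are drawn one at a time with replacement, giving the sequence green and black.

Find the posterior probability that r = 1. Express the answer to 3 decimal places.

Under each hypothesis, the probability of the observed sequence is: P(data | r = 1) = (1/10)(9/10) = 9/100; P(data | r = 3) = (3/10)(7/10) = 21/100; P(data | r = 4) = (4/10)(6/10) = 6/25.
Multiplying each by its prior: 1/3 · 9/100 = 3/100, 1/3 · 21/100 = 7/100, 1/3 · 6/25 = 2/25; these sum to 9/50.
Hence P(r = 1 | data) = (3/100) / (9/50) = 1/6.

0.167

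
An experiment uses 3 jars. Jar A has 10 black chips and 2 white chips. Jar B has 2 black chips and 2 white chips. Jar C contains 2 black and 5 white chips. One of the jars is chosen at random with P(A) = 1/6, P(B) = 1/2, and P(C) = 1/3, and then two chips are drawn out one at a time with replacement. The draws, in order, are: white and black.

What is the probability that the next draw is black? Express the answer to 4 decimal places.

Compute the likelihood of the observed sequence for each case: P(data | jar A) = (2/12)(10/12) = 0.13889; P(data | jar B) = (2/4)(2/4) = 0.25; P(data | jar C) = (5/7)(2/7) = 0.20408.
Multiplying each by its prior: 1/6 · 0.13889 = 0.023148, 1/2 · 0.25 = 0.125, 1/3 · 0.20408 = 0.068027; with total 0.21618.
Normalising, the posterior is P(jar A | data) = 0.10708, P(jar B | data) = 0.57823, P(jar C | data) = 0.31469.
So P(black next | data) = Σ P(black next | H) P(H | data) = (5/6)(0.10708) + (1/2)(0.57823) + (2/7)(0.31469) = 0.46826.

0.4683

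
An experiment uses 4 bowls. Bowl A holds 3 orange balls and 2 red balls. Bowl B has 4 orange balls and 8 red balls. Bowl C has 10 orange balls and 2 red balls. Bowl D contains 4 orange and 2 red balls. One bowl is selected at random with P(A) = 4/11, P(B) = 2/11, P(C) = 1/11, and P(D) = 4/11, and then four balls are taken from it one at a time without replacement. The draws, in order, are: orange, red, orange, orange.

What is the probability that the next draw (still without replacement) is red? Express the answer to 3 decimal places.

0.653

For each hypothesis, P(data | H) works out to: P(data | bowl A) = (3/5)(2/4)(2/3)(1/2) = 0.1; P(data | bowl B) = (4/12)(8/11)(3/10)(2/9) = 0.016162; P(data | bowl C) = (10/12)(2/11)(9/10)(8/9) = 0.12121; P(data | bowl D) = (4/6)(2/5)(3/4)(2/3) = 0.13333.
Multiplying each by its prior: 4/11 · 0.1 = 0.036364, 2/11 · 0.016162 = 0.0029385, 1/11 · 0.12121 = 0.011019, 4/11 · 0.13333 = 0.048485; these sum to 0.098806.
The posterior is then P(bowl A | data) = 0.36803, P(bowl B | data) = 0.02974, P(bowl C | data) = 0.11152, P(bowl D | data) = 0.49071.
Averaging over the posterior, P(red next | data) = (1)(0.36803) + (7/8)(0.02974) + (1/8)(0.11152) + (1/2)(0.49071) = 0.65335.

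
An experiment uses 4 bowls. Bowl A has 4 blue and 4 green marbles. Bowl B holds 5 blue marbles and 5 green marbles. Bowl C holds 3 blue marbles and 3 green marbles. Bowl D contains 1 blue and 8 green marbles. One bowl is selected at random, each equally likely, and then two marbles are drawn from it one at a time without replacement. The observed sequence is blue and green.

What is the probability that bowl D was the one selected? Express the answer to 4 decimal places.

Under each hypothesis, the probability of the observed sequence is: P(data | bowl A) = (4/8)(4/7) = 0.28571; P(data | bowl B) = (5/10)(5/9) = 0.27778; P(data | bowl C) = (3/6)(3/5) = 0.3; P(data | bowl D) = (1/9)(8/8) = 0.11111.
The prior-weighted likelihoods are 1/4 · 0.28571 = 0.071429, 1/4 · 0.27778 = 0.069444, 1/4 · 0.3 = 0.075, 1/4 · 0.11111 = 0.027778; with total 0.24365.
So P(bowl D | data) = (0.027778) / (0.24365) = 0.11401.

0.1140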